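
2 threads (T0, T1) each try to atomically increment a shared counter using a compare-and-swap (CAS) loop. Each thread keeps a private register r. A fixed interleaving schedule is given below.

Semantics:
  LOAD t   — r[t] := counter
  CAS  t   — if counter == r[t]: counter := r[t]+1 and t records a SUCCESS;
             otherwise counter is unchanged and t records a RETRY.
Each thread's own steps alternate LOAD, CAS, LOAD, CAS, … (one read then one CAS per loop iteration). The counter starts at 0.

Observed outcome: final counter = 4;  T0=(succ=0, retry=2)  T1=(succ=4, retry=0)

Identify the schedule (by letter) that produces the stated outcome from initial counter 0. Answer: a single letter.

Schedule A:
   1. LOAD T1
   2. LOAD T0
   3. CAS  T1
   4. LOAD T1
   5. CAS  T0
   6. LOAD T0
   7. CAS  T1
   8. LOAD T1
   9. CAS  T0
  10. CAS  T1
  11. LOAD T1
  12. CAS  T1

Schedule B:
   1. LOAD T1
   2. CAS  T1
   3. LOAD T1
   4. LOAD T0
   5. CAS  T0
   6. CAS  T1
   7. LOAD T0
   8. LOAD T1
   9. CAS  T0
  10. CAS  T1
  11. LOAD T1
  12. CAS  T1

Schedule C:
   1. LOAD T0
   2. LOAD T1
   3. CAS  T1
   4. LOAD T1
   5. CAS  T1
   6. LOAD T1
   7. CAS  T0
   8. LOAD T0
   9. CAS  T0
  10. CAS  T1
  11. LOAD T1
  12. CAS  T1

Tracing schedule A:
T1 LOAD — after: cnt=0, r=0 — load
T0 LOAD — after: cnt=0, r=0 — load
T1 CAS — after: cnt=1, r=0 — ok
T1 LOAD — after: cnt=1, r=1 — load
T0 CAS — after: cnt=1, r=0 — retry
T0 LOAD — after: cnt=1, r=1 — load
T1 CAS — after: cnt=2, r=1 — ok
T1 LOAD — after: cnt=2, r=2 — load
T0 CAS — after: cnt=2, r=1 — retry
T1 CAS — after: cnt=3, r=2 — ok
T1 LOAD — after: cnt=3, r=3 — load
T1 CAS — after: cnt=4, r=3 — ok

A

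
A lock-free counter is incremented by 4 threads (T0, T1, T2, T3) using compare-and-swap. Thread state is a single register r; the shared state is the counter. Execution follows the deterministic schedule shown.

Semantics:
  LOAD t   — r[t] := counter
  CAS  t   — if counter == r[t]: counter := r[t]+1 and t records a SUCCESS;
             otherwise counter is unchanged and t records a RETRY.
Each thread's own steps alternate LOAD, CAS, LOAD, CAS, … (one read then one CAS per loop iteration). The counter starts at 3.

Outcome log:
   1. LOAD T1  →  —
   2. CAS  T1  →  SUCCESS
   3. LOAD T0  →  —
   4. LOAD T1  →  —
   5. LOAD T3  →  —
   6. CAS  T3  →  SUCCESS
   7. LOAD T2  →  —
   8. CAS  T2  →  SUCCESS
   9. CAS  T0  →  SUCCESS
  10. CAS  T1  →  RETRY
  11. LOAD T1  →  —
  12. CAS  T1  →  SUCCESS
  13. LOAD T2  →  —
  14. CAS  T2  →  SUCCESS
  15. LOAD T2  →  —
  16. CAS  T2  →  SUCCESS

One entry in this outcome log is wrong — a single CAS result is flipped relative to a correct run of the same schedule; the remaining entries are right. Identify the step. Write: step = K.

Correct run:
1. LOAD T1 → mem=3 r[T1]=3 [LOAD]
2. CAS T1 → mem=4 r[T1]=3 [OK]
3. LOAD T0 → mem=4 r[T0]=4 [LOAD]
4. LOAD T1 → mem=4 r[T1]=4 [LOAD]
5. LOAD T3 → mem=4 r[T3]=4 [LOAD]
6. CAS T3 → mem=5 r[T3]=4 [OK]
7. LOAD T2 → mem=5 r[T2]=5 [LOAD]
8. CAS T2 → mem=6 r[T2]=5 [OK]
9. CAS T0 → mem=6 r[T0]=4 [RETRY]
10. CAS T1 → mem=6 r[T1]=4 [RETRY]
11. LOAD T1 → mem=6 r[T1]=6 [LOAD]
12. CAS T1 → mem=7 r[T1]=6 [OK]
13. LOAD T2 → mem=7 r[T2]=7 [LOAD]
14. CAS T2 → mem=8 r[T2]=7 [OK]
15. LOAD T2 → mem=8 r[T2]=8 [LOAD]
16. CAS T2 → mem=9 r[T2]=8 [OK]
Flip is step 9.

step = 9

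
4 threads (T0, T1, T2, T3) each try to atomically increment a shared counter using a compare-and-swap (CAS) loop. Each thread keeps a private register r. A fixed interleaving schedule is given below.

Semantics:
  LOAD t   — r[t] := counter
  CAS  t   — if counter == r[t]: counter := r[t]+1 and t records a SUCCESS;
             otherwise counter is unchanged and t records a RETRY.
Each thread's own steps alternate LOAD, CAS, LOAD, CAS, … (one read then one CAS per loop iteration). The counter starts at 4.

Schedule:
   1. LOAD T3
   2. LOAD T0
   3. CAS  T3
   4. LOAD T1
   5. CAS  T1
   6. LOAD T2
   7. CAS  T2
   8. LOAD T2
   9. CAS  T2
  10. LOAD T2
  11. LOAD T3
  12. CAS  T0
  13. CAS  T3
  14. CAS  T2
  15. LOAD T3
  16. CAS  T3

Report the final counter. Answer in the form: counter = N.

counter = 10

T3 LOAD — after: cnt=4, r=4 — load
T0 LOAD — after: cnt=4, r=4 — load
T3 CAS — after: cnt=5, r=4 — ok
T1 LOAD — after: cnt=5, r=5 — load
T1 CAS — after: cnt=6, r=5 — ok
T2 LOAD — after: cnt=6, r=6 — load
T2 CAS — after: cnt=7, r=6 — ok
T2 LOAD — after: cnt=7, r=7 — load
T2 CAS — after: cnt=8, r=7 — ok
T2 LOAD — after: cnt=8, r=8 — load
T3 LOAD — after: cnt=8, r=8 — load
T0 CAS — after: cnt=8, r=4 — retry
T3 CAS — after: cnt=9, r=8 — ok
T2 CAS — after: cnt=9, r=8 — retry
T3 LOAD — after: cnt=9, r=9 — load
T3 CAS — after: cnt=10, r=9 — ok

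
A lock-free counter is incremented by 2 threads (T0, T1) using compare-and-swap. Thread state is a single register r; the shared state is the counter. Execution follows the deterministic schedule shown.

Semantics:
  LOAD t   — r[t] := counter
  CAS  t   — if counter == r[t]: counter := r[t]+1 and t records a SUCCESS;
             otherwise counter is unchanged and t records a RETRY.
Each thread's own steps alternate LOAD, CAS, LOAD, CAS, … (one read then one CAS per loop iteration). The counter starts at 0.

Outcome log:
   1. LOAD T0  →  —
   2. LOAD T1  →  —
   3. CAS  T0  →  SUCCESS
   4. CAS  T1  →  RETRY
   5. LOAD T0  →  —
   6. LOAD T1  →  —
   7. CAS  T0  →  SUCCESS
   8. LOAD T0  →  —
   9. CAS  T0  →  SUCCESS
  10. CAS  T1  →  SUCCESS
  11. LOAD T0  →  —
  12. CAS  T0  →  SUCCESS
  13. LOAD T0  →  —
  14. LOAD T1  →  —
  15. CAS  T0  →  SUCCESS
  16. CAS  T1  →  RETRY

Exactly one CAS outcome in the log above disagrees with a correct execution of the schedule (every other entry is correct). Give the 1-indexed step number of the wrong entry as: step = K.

Correct run:
#1 T0 reads 0
#2 T1 reads 0
#3 T0 CAS(0→1) writes; counter now 1
#4 T1 CAS(0→1) fails; counter now 1
#5 T0 reads 1
#6 T1 reads 1
#7 T0 CAS(1→2) writes; counter now 2
#8 T0 reads 2
#9 T0 CAS(2→3) writes; counter now 3
#10 T1 CAS(1→2) fails; counter now 3
#11 T0 reads 3
#12 T0 CAS(3→4) writes; counter now 4
#13 T0 reads 4
#14 T1 reads 4
#15 T0 CAS(4→5) writes; counter now 5
#16 T1 CAS(4→5) fails; counter now 5
Mismatch at 10.

step = 10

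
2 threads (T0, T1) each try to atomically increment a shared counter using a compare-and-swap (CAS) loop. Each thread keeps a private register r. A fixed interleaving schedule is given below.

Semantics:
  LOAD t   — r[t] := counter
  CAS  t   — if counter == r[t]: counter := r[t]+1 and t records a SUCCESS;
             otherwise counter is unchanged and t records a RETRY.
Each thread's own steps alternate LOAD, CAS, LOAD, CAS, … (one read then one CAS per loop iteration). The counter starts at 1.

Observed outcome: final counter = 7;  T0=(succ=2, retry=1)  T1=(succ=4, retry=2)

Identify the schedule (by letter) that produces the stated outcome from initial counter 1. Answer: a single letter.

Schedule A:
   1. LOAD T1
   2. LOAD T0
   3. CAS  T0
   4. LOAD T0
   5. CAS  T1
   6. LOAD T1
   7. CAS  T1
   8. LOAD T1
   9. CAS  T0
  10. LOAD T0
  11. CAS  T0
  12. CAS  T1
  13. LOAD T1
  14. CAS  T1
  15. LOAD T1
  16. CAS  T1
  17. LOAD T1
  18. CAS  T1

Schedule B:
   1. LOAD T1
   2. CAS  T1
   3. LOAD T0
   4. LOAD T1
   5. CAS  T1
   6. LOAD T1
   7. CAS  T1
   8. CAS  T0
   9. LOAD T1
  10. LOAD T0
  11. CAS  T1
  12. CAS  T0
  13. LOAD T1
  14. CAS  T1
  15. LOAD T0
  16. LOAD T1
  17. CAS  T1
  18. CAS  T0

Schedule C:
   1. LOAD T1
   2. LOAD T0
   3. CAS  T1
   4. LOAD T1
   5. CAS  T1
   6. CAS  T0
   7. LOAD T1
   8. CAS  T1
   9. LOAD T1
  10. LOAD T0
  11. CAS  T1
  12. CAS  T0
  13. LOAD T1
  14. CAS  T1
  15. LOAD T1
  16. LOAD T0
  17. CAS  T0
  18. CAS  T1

Run A:
[1] T1.load  rd  (counter 1, T1.r 1)
[2] T0.load  rd  (counter 1, T0.r 1)
[3] T0.cas  hit  (counter 2, T0.r 1)
[4] T0.load  rd  (counter 2, T0.r 2)
[5] T1.cas  miss  (counter 2, T1.r 1)
[6] T1.load  rd  (counter 2, T1.r 2)
[7] T1.cas  hit  (counter 3, T1.r 2)
[8] T1.load  rd  (counter 3, T1.r 3)
[9] T0.cas  miss  (counter 3, T0.r 2)
[10] T0.load  rd  (counter 3, T0.r 3)
[11] T0.cas  hit  (counter 4, T0.r 3)
[12] T1.cas  miss  (counter 4, T1.r 3)
[13] T1.load  rd  (counter 4, T1.r 4)
[14] T1.cas  hit  (counter 5, T1.r 4)
[15] T1.load  rd  (counter 5, T1.r 5)
[16] T1.cas  hit  (counter 6, T1.r 5)
[17] T1.load  rd  (counter 6, T1.r 6)
[18] T1.cas  hit  (counter 7, T1.r 6)

A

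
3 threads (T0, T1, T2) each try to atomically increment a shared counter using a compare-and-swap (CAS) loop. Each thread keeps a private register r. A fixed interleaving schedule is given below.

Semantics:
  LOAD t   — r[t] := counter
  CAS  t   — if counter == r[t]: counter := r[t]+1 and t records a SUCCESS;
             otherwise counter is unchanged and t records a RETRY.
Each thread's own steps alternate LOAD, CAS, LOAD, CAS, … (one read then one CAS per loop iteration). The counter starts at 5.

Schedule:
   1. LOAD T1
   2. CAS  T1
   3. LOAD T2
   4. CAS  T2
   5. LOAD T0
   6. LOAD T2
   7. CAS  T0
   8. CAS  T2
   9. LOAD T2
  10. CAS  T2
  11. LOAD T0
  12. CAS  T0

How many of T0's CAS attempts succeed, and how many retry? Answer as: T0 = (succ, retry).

T0 = (2, 0)

T1 LOAD — after: cnt=5, r=5 — load
T1 CAS — after: cnt=6, r=5 — ok
T2 LOAD — after: cnt=6, r=6 — load
T2 CAS — after: cnt=7, r=6 — ok
T0 LOAD — after: cnt=7, r=7 — load
T2 LOAD — after: cnt=7, r=7 — load
T0 CAS — after: cnt=8, r=7 — ok
T2 CAS — after: cnt=8, r=7 — retry
T2 LOAD — after: cnt=8, r=8 — load
T2 CAS — after: cnt=9, r=8 — ok
T0 LOAD — after: cnt=9, r=9 — load
T0 CAS — after: cnt=10, r=9 — ok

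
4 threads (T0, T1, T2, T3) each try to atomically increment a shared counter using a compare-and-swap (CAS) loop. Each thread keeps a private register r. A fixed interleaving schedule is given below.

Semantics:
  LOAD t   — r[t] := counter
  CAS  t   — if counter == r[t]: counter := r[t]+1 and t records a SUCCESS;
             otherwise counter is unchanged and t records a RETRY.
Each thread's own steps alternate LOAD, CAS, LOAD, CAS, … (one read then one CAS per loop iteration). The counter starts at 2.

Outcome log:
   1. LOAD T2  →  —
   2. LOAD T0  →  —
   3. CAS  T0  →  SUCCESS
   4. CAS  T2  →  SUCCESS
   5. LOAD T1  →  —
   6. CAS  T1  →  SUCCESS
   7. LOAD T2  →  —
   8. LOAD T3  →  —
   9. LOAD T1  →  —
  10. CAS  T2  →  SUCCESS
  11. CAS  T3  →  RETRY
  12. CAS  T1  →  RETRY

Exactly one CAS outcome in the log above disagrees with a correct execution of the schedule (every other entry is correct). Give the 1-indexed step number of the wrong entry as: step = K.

step = 4

Correct run:
step 1: T2 LOAD ⇒ load; ctr=2 reg=2
step 2: T0 LOAD ⇒ load; ctr=2 reg=2
step 3: T0 CAS ⇒ ok; ctr=3 reg=2
step 4: T2 CAS ⇒ retry; ctr=3 reg=2
step 5: T1 LOAD ⇒ load; ctr=3 reg=3
step 6: T1 CAS ⇒ ok; ctr=4 reg=3
step 7: T2 LOAD ⇒ load; ctr=4 reg=4
step 8: T3 LOAD ⇒ load; ctr=4 reg=4
step 9: T1 LOAD ⇒ load; ctr=4 reg=4
step 10: T2 CAS ⇒ ok; ctr=5 reg=4
step 11: T3 CAS ⇒ retry; ctr=5 reg=4
step 12: T1 CAS ⇒ retry; ctr=5 reg=4
Flip is step 4.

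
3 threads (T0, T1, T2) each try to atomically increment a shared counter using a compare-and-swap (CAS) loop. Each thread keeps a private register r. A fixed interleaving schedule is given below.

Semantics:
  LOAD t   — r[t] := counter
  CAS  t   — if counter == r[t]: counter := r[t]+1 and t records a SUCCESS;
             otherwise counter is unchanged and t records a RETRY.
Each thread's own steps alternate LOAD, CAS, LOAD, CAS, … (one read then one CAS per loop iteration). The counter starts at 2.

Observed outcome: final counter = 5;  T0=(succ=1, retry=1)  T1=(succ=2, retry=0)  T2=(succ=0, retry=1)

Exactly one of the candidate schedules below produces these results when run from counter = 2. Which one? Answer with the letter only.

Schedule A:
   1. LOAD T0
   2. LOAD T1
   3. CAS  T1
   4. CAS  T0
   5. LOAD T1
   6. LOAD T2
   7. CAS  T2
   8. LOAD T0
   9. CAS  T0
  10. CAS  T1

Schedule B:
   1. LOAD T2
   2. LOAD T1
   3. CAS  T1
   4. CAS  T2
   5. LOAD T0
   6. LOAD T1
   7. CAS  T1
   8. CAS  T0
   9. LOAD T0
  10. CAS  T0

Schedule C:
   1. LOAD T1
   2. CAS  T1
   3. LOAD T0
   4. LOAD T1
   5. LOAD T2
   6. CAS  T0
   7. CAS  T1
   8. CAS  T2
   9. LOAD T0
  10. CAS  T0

B

Tracing schedule B:
1. LOAD T2 → mem=2 r[T2]=2 [LOAD]
2. LOAD T1 → mem=2 r[T1]=2 [LOAD]
3. CAS T1 → mem=3 r[T1]=2 [OK]
4. CAS T2 → mem=3 r[T2]=2 [RETRY]
5. LOAD T0 → mem=3 r[T0]=3 [LOAD]
6. LOAD T1 → mem=3 r[T1]=3 [LOAD]
7. CAS T1 → mem=4 r[T1]=3 [OK]
8. CAS T0 → mem=4 r[T0]=3 [RETRY]
9. LOAD T0 → mem=4 r[T0]=4 [LOAD]
10. CAS T0 → mem=5 r[T0]=4 [OK]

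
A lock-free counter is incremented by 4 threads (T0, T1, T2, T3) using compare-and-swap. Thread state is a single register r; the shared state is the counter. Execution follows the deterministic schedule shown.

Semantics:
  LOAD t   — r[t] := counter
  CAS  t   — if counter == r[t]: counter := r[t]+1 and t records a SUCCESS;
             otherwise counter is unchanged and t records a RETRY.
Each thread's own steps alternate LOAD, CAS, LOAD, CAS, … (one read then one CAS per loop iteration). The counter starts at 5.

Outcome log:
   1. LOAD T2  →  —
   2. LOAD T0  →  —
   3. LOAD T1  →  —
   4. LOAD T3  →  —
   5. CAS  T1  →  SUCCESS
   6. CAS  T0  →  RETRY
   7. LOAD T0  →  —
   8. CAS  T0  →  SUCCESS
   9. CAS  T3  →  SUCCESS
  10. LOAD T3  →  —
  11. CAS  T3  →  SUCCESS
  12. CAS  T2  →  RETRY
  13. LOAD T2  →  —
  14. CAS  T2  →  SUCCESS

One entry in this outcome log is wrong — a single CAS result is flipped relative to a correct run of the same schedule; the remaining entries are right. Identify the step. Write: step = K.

step = 9

Re-executing:
T2 LOAD — after: cnt=5, r=5 — load
T0 LOAD — after: cnt=5, r=5 — load
T1 LOAD — after: cnt=5, r=5 — load
T3 LOAD — after: cnt=5, r=5 — load
T1 CAS — after: cnt=6, r=5 — ok
T0 CAS — after: cnt=6, r=5 — retry
T0 LOAD — after: cnt=6, r=6 — load
T0 CAS — after: cnt=7, r=6 — ok
T3 CAS — after: cnt=7, r=5 — retry
T3 LOAD — after: cnt=7, r=7 — load
T3 CAS — after: cnt=8, r=7 — ok
T2 CAS — after: cnt=8, r=5 — retry
T2 LOAD — after: cnt=8, r=8 — load
T2 CAS — after: cnt=9, r=8 — ok
Flip is step 9.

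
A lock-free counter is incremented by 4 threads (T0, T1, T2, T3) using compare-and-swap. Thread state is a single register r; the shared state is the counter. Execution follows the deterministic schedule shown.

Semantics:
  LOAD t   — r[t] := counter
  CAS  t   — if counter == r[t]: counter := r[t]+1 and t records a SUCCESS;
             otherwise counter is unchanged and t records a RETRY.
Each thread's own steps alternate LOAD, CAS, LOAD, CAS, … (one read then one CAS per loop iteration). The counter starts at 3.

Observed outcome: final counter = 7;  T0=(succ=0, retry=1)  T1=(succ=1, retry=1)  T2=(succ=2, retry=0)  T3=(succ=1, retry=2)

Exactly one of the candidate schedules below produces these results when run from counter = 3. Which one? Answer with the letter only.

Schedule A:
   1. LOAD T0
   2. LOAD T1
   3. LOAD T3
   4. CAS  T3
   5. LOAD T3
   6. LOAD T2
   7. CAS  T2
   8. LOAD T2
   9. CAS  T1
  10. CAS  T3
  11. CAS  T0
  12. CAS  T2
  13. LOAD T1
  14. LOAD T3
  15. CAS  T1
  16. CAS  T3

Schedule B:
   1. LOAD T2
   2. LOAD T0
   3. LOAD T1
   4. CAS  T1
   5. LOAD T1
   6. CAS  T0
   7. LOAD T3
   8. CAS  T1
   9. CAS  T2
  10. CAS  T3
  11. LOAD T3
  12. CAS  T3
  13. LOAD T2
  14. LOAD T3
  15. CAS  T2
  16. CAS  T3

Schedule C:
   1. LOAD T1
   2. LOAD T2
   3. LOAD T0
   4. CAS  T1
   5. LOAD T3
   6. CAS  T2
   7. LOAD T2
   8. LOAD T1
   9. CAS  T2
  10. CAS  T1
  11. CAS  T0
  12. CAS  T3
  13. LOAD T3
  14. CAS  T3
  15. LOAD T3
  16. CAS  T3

A

Simulating candidate A:
[1] T0.load  rd  (counter 3, T0.r 3)
[2] T1.load  rd  (counter 3, T1.r 3)
[3] T3.load  rd  (counter 3, T3.r 3)
[4] T3.cas  hit  (counter 4, T3.r 3)
[5] T3.load  rd  (counter 4, T3.r 4)
[6] T2.load  rd  (counter 4, T2.r 4)
[7] T2.cas  hit  (counter 5, T2.r 4)
[8] T2.load  rd  (counter 5, T2.r 5)
[9] T1.cas  miss  (counter 5, T1.r 3)
[10] T3.cas  miss  (counter 5, T3.r 4)
[11] T0.cas  miss  (counter 5, T0.r 3)
[12] T2.cas  hit  (counter 6, T2.r 5)
[13] T1.load  rd  (counter 6, T1.r 6)
[14] T3.load  rd  (counter 6, T3.r 6)
[15] T1.cas  hit  (counter 7, T1.r 6)
[16] T3.cas  miss  (counter 7, T3.r 6)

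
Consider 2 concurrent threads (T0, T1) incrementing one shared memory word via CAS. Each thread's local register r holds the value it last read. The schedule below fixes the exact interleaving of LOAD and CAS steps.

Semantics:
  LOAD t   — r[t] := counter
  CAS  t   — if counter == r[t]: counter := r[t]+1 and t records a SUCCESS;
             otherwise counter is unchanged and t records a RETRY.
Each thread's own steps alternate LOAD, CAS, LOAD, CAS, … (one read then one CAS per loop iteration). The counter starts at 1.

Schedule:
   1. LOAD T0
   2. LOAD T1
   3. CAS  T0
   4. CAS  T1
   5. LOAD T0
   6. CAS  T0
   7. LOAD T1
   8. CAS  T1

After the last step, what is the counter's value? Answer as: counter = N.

counter = 4

T0 LOAD — after: cnt=1, r=1 — load
T1 LOAD — after: cnt=1, r=1 — load
T0 CAS — after: cnt=2, r=1 — ok
T1 CAS — after: cnt=2, r=1 — retry
T0 LOAD — after: cnt=2, r=2 — load
T0 CAS — after: cnt=3, r=2 — ok
T1 LOAD — after: cnt=3, r=3 — load
T1 CAS — after: cnt=4, r=3 — ok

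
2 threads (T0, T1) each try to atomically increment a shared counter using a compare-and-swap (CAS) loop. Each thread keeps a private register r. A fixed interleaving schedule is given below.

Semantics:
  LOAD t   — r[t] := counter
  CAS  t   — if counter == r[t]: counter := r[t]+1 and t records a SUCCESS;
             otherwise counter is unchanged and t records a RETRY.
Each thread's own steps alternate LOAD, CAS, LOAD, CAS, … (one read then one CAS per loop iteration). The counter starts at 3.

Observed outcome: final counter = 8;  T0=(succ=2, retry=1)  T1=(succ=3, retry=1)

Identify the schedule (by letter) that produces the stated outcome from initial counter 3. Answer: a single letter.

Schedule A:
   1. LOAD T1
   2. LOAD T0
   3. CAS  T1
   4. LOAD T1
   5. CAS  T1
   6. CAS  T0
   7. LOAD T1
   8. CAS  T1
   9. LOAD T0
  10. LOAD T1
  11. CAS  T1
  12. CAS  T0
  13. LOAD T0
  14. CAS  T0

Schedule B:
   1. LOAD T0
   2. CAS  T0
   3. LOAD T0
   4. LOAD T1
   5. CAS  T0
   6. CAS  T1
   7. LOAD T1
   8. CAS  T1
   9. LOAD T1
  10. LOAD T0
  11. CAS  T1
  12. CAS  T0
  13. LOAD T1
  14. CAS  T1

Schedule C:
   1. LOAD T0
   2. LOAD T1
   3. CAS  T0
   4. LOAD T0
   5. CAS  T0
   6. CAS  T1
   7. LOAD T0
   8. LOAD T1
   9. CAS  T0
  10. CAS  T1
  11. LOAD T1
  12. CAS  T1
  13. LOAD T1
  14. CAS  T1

Simulating candidate B:
   1) LOAD T0:  M=3  r_T0=3
   2) CAS  T0:  M=4  r_T0=3 ✓
   3) LOAD T0:  M=4  r_T0=4
   4) LOAD T1:  M=4  r_T1=4
   5) CAS  T0:  M=5  r_T0=4 ✓
   6) CAS  T1:  M=5  r_T1=4 ✗
   7) LOAD T1:  M=5  r_T1=5
   8) CAS  T1:  M=6  r_T1=5 ✓
   9) LOAD T1:  M=6  r_T1=6
  10) LOAD T0:  M=6  r_T0=6
  11) CAS  T1:  M=7  r_T1=6 ✓
  12) CAS  T0:  M=7  r_T0=6 ✗
  13) LOAD T1:  M=7  r_T1=7
  14) CAS  T1:  M=8  r_T1=7 ✓

B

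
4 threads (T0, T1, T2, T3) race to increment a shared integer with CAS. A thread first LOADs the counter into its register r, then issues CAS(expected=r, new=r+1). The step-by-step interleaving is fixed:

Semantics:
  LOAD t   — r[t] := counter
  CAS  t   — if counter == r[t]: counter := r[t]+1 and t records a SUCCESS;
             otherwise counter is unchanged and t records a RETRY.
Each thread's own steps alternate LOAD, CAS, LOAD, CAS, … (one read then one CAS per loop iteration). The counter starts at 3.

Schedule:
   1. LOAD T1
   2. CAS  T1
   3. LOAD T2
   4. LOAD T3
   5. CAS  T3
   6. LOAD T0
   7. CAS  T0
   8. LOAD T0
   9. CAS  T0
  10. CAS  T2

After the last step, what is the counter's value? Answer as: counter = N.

#1 T1 reads 3
#2 T1 CAS(3→4) writes; counter now 4
#3 T2 reads 4
#4 T3 reads 4
#5 T3 CAS(4→5) writes; counter now 5
#6 T0 reads 5
#7 T0 CAS(5→6) writes; counter now 6
#8 T0 reads 6
#9 T0 CAS(6→7) writes; counter now 7
#10 T2 CAS(4→5) fails; counter now 7

counter = 7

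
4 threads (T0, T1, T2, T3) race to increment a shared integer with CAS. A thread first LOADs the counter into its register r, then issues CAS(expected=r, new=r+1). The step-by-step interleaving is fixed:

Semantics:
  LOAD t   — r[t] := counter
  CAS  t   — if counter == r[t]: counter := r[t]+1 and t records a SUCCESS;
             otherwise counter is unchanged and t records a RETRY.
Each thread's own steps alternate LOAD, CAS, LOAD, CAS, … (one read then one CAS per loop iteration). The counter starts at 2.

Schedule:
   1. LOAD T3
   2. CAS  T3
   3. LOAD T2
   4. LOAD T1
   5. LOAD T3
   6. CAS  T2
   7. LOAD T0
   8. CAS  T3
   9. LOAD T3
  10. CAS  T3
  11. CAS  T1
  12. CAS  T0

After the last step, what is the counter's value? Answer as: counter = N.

#1 T3 reads 2
#2 T3 CAS(2→3) writes; counter now 3
#3 T2 reads 3
#4 T1 reads 3
#5 T3 reads 3
#6 T2 CAS(3→4) writes; counter now 4
#7 T0 reads 4
#8 T3 CAS(3→4) fails; counter now 4
#9 T3 reads 4
#10 T3 CAS(4→5) writes; counter now 5
#11 T1 CAS(3→4) fails; counter now 5
#12 T0 CAS(4→5) fails; counter now 5

counter = 5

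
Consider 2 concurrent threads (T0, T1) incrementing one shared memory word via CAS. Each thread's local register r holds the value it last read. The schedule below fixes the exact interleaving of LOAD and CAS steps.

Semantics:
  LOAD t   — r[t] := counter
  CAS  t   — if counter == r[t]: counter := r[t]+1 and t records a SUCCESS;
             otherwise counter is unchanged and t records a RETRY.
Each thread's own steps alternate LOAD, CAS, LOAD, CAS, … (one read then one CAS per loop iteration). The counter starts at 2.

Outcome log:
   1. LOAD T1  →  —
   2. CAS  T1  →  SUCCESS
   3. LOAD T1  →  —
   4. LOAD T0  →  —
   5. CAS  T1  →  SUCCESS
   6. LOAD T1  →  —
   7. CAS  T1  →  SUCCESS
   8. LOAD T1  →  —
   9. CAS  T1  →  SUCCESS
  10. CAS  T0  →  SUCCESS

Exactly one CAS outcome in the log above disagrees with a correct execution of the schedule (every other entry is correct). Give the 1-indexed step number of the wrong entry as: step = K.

step = 10

Reference trace:
[1] T1.load  rd  (counter 2, T1.r 2)
[2] T1.cas  hit  (counter 3, T1.r 2)
[3] T1.load  rd  (counter 3, T1.r 3)
[4] T0.load  rd  (counter 3, T0.r 3)
[5] T1.cas  hit  (counter 4, T1.r 3)
[6] T1.load  rd  (counter 4, T1.r 4)
[7] T1.cas  hit  (counter 5, T1.r 4)
[8] T1.load  rd  (counter 5, T1.r 5)
[9] T1.cas  hit  (counter 6, T1.r 5)
[10] T0.cas  miss  (counter 6, T0.r 3)
Log disagrees first at step 10.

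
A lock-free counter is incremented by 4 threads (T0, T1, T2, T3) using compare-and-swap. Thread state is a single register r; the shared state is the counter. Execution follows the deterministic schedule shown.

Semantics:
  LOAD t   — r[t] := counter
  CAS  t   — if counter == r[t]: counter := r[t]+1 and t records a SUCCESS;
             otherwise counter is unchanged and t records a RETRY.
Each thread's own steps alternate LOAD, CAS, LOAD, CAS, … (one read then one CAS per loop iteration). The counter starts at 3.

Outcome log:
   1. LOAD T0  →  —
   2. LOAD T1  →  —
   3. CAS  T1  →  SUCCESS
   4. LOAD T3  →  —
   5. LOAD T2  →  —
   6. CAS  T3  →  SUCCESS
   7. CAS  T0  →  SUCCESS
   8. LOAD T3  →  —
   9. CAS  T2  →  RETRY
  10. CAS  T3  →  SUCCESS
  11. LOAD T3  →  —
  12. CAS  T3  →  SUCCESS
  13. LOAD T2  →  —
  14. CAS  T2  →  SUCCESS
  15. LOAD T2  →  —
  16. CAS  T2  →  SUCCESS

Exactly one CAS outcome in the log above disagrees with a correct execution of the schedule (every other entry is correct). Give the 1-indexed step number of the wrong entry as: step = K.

Re-executing:
[1] T0.load  rd  (counter 3, T0.r 3)
[2] T1.load  rd  (counter 3, T1.r 3)
[3] T1.cas  hit  (counter 4, T1.r 3)
[4] T3.load  rd  (counter 4, T3.r 4)
[5] T2.load  rd  (counter 4, T2.r 4)
[6] T3.cas  hit  (counter 5, T3.r 4)
[7] T0.cas  miss  (counter 5, T0.r 3)
[8] T3.load  rd  (counter 5, T3.r 5)
[9] T2.cas  miss  (counter 5, T2.r 4)
[10] T3.cas  hit  (counter 6, T3.r 5)
[11] T3.load  rd  (counter 6, T3.r 6)
[12] T3.cas  hit  (counter 7, T3.r 6)
[13] T2.load  rd  (counter 7, T2.r 7)
[14] T2.cas  hit  (counter 8, T2.r 7)
[15] T2.load  rd  (counter 8, T2.r 8)
[16] T2.cas  hit  (counter 9, T2.r 8)
Mismatch at 7.

step = 7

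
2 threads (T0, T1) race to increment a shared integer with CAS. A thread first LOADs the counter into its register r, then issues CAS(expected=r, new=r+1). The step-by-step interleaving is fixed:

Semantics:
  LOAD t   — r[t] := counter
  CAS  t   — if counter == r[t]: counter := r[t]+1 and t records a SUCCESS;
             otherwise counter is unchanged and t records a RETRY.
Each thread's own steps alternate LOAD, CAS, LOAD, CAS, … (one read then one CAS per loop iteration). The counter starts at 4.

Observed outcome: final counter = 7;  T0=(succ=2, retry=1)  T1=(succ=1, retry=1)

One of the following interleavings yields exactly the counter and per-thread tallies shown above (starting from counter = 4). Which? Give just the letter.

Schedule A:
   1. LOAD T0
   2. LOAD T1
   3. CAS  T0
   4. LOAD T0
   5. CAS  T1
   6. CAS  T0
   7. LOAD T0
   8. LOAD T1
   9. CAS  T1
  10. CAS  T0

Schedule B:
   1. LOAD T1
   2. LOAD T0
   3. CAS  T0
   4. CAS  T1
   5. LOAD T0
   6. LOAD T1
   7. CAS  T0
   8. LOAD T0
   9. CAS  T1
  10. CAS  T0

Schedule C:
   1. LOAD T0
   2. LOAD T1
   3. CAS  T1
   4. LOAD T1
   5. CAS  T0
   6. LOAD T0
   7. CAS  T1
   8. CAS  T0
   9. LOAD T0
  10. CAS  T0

A

Tracing schedule A:
T0 LOAD — after: cnt=4, r=4 — load
T1 LOAD — after: cnt=4, r=4 — load
T0 CAS — after: cnt=5, r=4 — ok
T0 LOAD — after: cnt=5, r=5 — load
T1 CAS — after: cnt=5, r=4 — retry
T0 CAS — after: cnt=6, r=5 — ok
T0 LOAD — after: cnt=6, r=6 — load
T1 LOAD — after: cnt=6, r=6 — load
T1 CAS — after: cnt=7, r=6 — ok
T0 CAS — after: cnt=7, r=6 — retry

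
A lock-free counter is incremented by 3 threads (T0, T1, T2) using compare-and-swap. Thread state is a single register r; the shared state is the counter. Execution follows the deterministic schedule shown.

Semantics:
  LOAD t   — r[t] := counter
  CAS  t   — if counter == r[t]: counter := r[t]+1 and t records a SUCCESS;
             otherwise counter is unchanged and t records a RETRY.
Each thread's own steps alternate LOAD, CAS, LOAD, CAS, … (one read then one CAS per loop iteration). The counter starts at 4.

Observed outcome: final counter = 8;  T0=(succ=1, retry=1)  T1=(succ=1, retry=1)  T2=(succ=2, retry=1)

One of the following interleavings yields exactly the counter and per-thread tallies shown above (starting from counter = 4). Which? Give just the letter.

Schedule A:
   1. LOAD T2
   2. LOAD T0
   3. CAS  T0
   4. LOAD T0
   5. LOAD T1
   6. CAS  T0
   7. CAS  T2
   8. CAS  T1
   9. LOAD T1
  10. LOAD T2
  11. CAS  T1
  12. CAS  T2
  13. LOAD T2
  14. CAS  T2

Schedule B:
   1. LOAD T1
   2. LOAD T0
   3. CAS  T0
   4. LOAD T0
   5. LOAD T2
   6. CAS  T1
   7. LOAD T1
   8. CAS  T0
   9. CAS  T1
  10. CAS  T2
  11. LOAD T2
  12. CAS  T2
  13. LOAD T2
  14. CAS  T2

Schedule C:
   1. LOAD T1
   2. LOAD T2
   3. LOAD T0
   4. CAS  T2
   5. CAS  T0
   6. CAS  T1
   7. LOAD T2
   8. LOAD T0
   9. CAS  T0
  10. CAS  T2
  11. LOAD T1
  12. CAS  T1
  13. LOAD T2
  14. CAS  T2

C

Run C:
1. LOAD T1 → mem=4 r[T1]=4 [LOAD]
2. LOAD T2 → mem=4 r[T2]=4 [LOAD]
3. LOAD T0 → mem=4 r[T0]=4 [LOAD]
4. CAS T2 → mem=5 r[T2]=4 [OK]
5. CAS T0 → mem=5 r[T0]=4 [RETRY]
6. CAS T1 → mem=5 r[T1]=4 [RETRY]
7. LOAD T2 → mem=5 r[T2]=5 [LOAD]
8. LOAD T0 → mem=5 r[T0]=5 [LOAD]
9. CAS T0 → mem=6 r[T0]=5 [OK]
10. CAS T2 → mem=6 r[T2]=5 [RETRY]
11. LOAD T1 → mem=6 r[T1]=6 [LOAD]
12. CAS T1 → mem=7 r[T1]=6 [OK]
13. LOAD T2 → mem=7 r[T2]=7 [LOAD]
14. CAS T2 → mem=8 r[T2]=7 [OK]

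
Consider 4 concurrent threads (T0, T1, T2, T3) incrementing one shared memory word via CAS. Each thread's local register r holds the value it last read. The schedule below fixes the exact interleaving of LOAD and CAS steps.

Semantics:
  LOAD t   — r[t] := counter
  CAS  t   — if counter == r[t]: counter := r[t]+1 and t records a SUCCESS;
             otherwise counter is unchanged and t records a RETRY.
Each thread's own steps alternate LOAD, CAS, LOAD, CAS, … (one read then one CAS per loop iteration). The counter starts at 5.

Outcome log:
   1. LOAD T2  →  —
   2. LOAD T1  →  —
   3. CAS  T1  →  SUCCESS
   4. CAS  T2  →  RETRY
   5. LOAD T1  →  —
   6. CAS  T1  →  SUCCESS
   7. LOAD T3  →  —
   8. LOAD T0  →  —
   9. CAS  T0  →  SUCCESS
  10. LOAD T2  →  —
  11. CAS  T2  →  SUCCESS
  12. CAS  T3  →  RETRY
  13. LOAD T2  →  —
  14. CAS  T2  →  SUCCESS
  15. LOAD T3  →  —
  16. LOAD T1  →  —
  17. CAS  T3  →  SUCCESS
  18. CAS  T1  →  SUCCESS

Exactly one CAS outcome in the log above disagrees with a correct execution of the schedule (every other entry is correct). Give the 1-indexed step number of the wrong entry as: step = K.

step = 18

Reference trace:
1. LOAD T2 → mem=5 r[T2]=5 [LOAD]
2. LOAD T1 → mem=5 r[T1]=5 [LOAD]
3. CAS T1 → mem=6 r[T1]=5 [OK]
4. CAS T2 → mem=6 r[T2]=5 [RETRY]
5. LOAD T1 → mem=6 r[T1]=6 [LOAD]
6. CAS T1 → mem=7 r[T1]=6 [OK]
7. LOAD T3 → mem=7 r[T3]=7 [LOAD]
8. LOAD T0 → mem=7 r[T0]=7 [LOAD]
9. CAS T0 → mem=8 r[T0]=7 [OK]
10. LOAD T2 → mem=8 r[T2]=8 [LOAD]
11. CAS T2 → mem=9 r[T2]=8 [OK]
12. CAS T3 → mem=9 r[T3]=7 [RETRY]
13. LOAD T2 → mem=9 r[T2]=9 [LOAD]
14. CAS T2 → mem=10 r[T2]=9 [OK]
15. LOAD T3 → mem=10 r[T3]=10 [LOAD]
16. LOAD T1 → mem=10 r[T1]=10 [LOAD]
17. CAS T3 → mem=11 r[T3]=10 [OK]
18. CAS T1 → mem=11 r[T1]=10 [RETRY]
Mismatch at 18.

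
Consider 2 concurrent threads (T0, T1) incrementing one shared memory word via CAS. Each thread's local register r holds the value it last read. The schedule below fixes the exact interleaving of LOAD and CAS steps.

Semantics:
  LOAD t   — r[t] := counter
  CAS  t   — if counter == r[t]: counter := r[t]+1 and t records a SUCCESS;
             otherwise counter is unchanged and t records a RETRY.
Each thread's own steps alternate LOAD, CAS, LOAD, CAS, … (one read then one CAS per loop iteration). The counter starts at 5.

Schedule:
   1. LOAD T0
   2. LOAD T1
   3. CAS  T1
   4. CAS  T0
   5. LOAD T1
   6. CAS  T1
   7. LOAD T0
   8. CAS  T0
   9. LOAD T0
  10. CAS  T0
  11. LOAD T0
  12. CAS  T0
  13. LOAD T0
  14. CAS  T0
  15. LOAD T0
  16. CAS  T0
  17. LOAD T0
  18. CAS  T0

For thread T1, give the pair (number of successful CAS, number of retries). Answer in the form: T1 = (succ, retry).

T1 = (2, 0)

step 1: T0 LOAD ⇒ load; ctr=5 reg=5
step 2: T1 LOAD ⇒ load; ctr=5 reg=5
step 3: T1 CAS ⇒ ok; ctr=6 reg=5
step 4: T0 CAS ⇒ retry; ctr=6 reg=5
step 5: T1 LOAD ⇒ load; ctr=6 reg=6
step 6: T1 CAS ⇒ ok; ctr=7 reg=6
step 7: T0 LOAD ⇒ load; ctr=7 reg=7
step 8: T0 CAS ⇒ ok; ctr=8 reg=7
step 9: T0 LOAD ⇒ load; ctr=8 reg=8
step 10: T0 CAS ⇒ ok; ctr=9 reg=8
step 11: T0 LOAD ⇒ load; ctr=9 reg=9
step 12: T0 CAS ⇒ ok; ctr=10 reg=9
step 13: T0 LOAD ⇒ load; ctr=10 reg=10
step 14: T0 CAS ⇒ ok; ctr=11 reg=10
step 15: T0 LOAD ⇒ load; ctr=11 reg=11
step 16: T0 CAS ⇒ ok; ctr=12 reg=11
step 17: T0 LOAD ⇒ load; ctr=12 reg=12
step 18: T0 CAS ⇒ ok; ctr=13 reg=12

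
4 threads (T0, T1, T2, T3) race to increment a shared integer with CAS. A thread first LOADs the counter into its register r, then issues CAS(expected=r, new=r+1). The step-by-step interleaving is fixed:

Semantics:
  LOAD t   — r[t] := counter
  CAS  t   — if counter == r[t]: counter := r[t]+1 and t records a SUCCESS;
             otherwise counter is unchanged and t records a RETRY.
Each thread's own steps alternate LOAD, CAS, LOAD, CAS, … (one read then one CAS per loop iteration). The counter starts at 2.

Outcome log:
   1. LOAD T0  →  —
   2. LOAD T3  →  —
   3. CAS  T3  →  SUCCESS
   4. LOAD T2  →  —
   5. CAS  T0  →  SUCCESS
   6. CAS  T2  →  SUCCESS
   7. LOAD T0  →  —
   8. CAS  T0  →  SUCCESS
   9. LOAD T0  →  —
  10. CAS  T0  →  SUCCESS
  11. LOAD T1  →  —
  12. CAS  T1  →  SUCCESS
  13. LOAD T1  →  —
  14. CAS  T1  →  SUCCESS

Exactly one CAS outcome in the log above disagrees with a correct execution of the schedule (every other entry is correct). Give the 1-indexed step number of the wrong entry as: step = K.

Correct run:
1. LOAD T0 → mem=2 r[T0]=2 [LOAD]
2. LOAD T3 → mem=2 r[T3]=2 [LOAD]
3. CAS T3 → mem=3 r[T3]=2 [OK]
4. LOAD T2 → mem=3 r[T2]=3 [LOAD]
5. CAS T0 → mem=3 r[T0]=2 [RETRY]
6. CAS T2 → mem=4 r[T2]=3 [OK]
7. LOAD T0 → mem=4 r[T0]=4 [LOAD]
8. CAS T0 → mem=5 r[T0]=4 [OK]
9. LOAD T0 → mem=5 r[T0]=5 [LOAD]
10. CAS T0 → mem=6 r[T0]=5 [OK]
11. LOAD T1 → mem=6 r[T1]=6 [LOAD]
12. CAS T1 → mem=7 r[T1]=6 [OK]
13. LOAD T1 → mem=7 r[T1]=7 [LOAD]
14. CAS T1 → mem=8 r[T1]=7 [OK]
Flip is step 5.

step = 5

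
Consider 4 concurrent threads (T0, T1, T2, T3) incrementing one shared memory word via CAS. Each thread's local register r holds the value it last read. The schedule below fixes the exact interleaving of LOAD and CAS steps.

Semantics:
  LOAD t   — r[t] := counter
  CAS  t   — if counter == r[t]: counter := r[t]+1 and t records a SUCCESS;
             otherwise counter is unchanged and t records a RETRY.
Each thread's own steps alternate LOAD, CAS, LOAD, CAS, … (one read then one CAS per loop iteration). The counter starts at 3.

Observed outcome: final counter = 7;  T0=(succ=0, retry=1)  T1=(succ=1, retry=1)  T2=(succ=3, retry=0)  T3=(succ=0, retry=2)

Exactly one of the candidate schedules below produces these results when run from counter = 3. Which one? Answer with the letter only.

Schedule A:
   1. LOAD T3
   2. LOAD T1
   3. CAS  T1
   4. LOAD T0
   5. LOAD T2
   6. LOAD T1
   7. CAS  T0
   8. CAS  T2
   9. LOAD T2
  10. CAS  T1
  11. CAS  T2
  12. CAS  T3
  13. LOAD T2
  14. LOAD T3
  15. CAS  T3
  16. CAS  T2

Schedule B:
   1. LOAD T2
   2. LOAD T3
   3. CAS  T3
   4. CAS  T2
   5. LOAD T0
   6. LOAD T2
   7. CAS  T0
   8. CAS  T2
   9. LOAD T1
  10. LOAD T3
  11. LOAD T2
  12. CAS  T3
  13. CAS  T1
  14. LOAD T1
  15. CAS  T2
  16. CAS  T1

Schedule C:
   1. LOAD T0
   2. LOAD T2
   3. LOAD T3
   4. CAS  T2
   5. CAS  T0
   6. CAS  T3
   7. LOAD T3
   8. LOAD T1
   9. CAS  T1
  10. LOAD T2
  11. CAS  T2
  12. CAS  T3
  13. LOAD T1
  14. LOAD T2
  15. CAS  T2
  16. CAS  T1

Run C:
   1) LOAD T0:  M=3  r_T0=3
   2) LOAD T2:  M=3  r_T2=3
   3) LOAD T3:  M=3  r_T3=3
   4) CAS  T2:  M=4  r_T2=3 ✓
   5) CAS  T0:  M=4  r_T0=3 ✗
   6) CAS  T3:  M=4  r_T3=3 ✗
   7) LOAD T3:  M=4  r_T3=4
   8) LOAD T1:  M=4  r_T1=4
   9) CAS  T1:  M=5  r_T1=4 ✓
  10) LOAD T2:  M=5  r_T2=5
  11) CAS  T2:  M=6  r_T2=5 ✓
  12) CAS  T3:  M=6  r_T3=4 ✗
  13) LOAD T1:  M=6  r_T1=6
  14) LOAD T2:  M=6  r_T2=6
  15) CAS  T2:  M=7  r_T2=6 ✓
  16) CAS  T1:  M=7  r_T1=6 ✗

C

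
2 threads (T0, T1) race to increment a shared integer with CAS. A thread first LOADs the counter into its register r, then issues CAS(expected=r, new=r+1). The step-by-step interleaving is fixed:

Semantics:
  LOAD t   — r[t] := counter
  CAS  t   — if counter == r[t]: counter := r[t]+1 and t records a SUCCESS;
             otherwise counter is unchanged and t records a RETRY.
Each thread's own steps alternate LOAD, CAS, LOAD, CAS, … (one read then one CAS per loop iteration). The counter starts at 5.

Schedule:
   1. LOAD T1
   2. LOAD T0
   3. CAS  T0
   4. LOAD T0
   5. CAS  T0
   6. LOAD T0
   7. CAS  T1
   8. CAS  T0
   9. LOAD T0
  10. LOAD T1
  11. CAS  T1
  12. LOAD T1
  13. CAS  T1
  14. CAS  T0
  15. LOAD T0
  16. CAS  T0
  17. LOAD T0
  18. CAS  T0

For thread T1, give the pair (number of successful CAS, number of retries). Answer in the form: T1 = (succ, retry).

1. LOAD T1 → mem=5 r[T1]=5 [LOAD]
2. LOAD T0 → mem=5 r[T0]=5 [LOAD]
3. CAS T0 → mem=6 r[T0]=5 [OK]
4. LOAD T0 → mem=6 r[T0]=6 [LOAD]
5. CAS T0 → mem=7 r[T0]=6 [OK]
6. LOAD T0 → mem=7 r[T0]=7 [LOAD]
7. CAS T1 → mem=7 r[T1]=5 [RETRY]
8. CAS T0 → mem=8 r[T0]=7 [OK]
9. LOAD T0 → mem=8 r[T0]=8 [LOAD]
10. LOAD T1 → mem=8 r[T1]=8 [LOAD]
11. CAS T1 → mem=9 r[T1]=8 [OK]
12. LOAD T1 → mem=9 r[T1]=9 [LOAD]
13. CAS T1 → mem=10 r[T1]=9 [OK]
14. CAS T0 → mem=10 r[T0]=8 [RETRY]
15. LOAD T0 → mem=10 r[T0]=10 [LOAD]
16. CAS T0 → mem=11 r[T0]=10 [OK]
17. LOAD T0 → mem=11 r[T0]=11 [LOAD]
18. CAS T0 → mem=12 r[T0]=11 [OK]

T1 = (2, 1)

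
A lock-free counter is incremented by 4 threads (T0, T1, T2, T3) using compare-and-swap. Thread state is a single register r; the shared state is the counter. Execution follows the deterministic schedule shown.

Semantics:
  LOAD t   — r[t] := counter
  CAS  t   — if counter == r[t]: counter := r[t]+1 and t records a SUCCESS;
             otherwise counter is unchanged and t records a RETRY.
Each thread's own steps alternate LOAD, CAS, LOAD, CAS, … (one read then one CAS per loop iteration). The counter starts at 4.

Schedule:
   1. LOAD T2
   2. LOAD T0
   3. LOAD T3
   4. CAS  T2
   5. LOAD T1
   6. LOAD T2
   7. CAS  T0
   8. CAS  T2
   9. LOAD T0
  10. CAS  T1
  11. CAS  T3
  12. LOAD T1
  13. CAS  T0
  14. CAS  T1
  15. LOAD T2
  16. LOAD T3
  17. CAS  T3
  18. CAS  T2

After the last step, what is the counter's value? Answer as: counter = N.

counter = 8

step 1: T2 LOAD ⇒ load; ctr=4 reg=4
step 2: T0 LOAD ⇒ load; ctr=4 reg=4
step 3: T3 LOAD ⇒ load; ctr=4 reg=4
step 4: T2 CAS ⇒ ok; ctr=5 reg=4
step 5: T1 LOAD ⇒ load; ctr=5 reg=5
step 6: T2 LOAD ⇒ load; ctr=5 reg=5
step 7: T0 CAS ⇒ retry; ctr=5 reg=4
step 8: T2 CAS ⇒ ok; ctr=6 reg=5
step 9: T0 LOAD ⇒ load; ctr=6 reg=6
step 10: T1 CAS ⇒ retry; ctr=6 reg=5
step 11: T3 CAS ⇒ retry; ctr=6 reg=4
step 12: T1 LOAD ⇒ load; ctr=6 reg=6
step 13: T0 CAS ⇒ ok; ctr=7 reg=6
step 14: T1 CAS ⇒ retry; ctr=7 reg=6
step 15: T2 LOAD ⇒ load; ctr=7 reg=7
step 16: T3 LOAD ⇒ load; ctr=7 reg=7
step 17: T3 CAS ⇒ ok; ctr=8 reg=7
step 18: T2 CAS ⇒ retry; ctr=8 reg=7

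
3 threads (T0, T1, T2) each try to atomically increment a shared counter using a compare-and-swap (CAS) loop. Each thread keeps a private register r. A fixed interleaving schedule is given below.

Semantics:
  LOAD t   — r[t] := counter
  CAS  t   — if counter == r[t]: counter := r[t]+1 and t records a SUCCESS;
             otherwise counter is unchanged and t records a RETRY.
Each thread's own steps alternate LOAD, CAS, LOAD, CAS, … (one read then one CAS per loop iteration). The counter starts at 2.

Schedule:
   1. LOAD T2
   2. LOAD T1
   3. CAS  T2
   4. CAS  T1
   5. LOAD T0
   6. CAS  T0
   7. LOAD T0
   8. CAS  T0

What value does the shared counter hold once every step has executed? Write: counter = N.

step 1: T2 LOAD ⇒ load; ctr=2 reg=2
step 2: T1 LOAD ⇒ load; ctr=2 reg=2
step 3: T2 CAS ⇒ ok; ctr=3 reg=2
step 4: T1 CAS ⇒ retry; ctr=3 reg=2
step 5: T0 LOAD ⇒ load; ctr=3 reg=3
step 6: T0 CAS ⇒ ok; ctr=4 reg=3
step 7: T0 LOAD ⇒ load; ctr=4 reg=4
step 8: T0 CAS ⇒ ok; ctr=5 reg=4

counter = 5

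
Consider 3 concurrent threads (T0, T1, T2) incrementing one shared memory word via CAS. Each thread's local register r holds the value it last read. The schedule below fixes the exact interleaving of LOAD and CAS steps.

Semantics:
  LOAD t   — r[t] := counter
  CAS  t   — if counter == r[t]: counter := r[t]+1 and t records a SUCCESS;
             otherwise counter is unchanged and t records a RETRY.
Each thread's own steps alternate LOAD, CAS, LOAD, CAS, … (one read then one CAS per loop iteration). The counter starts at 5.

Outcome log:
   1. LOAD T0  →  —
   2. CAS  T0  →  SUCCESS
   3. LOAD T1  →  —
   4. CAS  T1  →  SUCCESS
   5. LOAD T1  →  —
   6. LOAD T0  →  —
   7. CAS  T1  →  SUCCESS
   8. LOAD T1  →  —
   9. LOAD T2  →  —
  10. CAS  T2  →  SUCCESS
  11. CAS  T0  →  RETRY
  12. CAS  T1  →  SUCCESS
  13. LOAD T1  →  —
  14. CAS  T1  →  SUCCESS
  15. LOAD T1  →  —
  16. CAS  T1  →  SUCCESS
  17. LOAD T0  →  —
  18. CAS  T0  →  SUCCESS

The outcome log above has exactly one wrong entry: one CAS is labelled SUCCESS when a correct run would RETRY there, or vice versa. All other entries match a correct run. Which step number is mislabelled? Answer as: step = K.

step = 12

Reference trace:
step 1: T0 LOAD ⇒ load; ctr=5 reg=5
step 2: T0 CAS ⇒ ok; ctr=6 reg=5
step 3: T1 LOAD ⇒ load; ctr=6 reg=6
step 4: T1 CAS ⇒ ok; ctr=7 reg=6
step 5: T1 LOAD ⇒ load; ctr=7 reg=7
step 6: T0 LOAD ⇒ load; ctr=7 reg=7
step 7: T1 CAS ⇒ ok; ctr=8 reg=7
step 8: T1 LOAD ⇒ load; ctr=8 reg=8
step 9: T2 LOAD ⇒ load; ctr=8 reg=8
step 10: T2 CAS ⇒ ok; ctr=9 reg=8
step 11: T0 CAS ⇒ retry; ctr=9 reg=7
step 12: T1 CAS ⇒ retry; ctr=9 reg=8
step 13: T1 LOAD ⇒ load; ctr=9 reg=9
step 14: T1 CAS ⇒ ok; ctr=10 reg=9
step 15: T1 LOAD ⇒ load; ctr=10 reg=10
step 16: T1 CAS ⇒ ok; ctr=11 reg=10
step 17: T0 LOAD ⇒ load; ctr=11 reg=11
step 18: T0 CAS ⇒ ok; ctr=12 reg=11
Log disagrees first at step 12.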